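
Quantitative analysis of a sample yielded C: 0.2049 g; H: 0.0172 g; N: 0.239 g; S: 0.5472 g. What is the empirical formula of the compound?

CHNS

n(C) = 0.2049/12.01 = 0.01706, n(H) = 0.0172/1.008 = 0.01706, n(N) = 0.239/14.01 = 0.01706, n(S) = 0.5472/32.07 = 0.01706
Divide by the smallest (0.01706 mol N): C 1.000, H 1.000, N 1.000, S 1.000
≈ 1:1:1:1 → CHNS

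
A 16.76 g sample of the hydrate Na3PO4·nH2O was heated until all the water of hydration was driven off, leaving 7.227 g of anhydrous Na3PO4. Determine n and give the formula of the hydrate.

Na3PO4·12H2O

Mass of water lost = 16.76 − 7.227 = 9.533 g → 9.533 / 18.02 = 0.529 mol H2O
Molar mass of Na3PO4 = 163.94 g/mol → mol Na3PO4 = 7.227 / 163.94 = 0.04408
n = 0.529 / 0.04408 = 12.00 ≈ 12 → Na3PO4·12H2O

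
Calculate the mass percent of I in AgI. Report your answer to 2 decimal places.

54.05%

Molar mass = 1(107.87) + 1(126.90) = 234.770 g/mol
Mass of I per mole = 1 × 126.90 = 126.900 g
% I = 126.900 / 234.770 × 100 = 54.05%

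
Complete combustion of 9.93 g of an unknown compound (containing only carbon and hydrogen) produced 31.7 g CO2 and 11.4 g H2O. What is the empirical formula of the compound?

C4H7

mol C = 31.7 / 44.01 = 0.7203; mass C = 0.7203 × 12.01 = 8.651 g
mol H = 2 × (11.4 / 18.02) = 1.265; mass H = 1.265 × 1.008 = 1.275 g
Smallest is C at 0.7203 mol; normalising gives C 1.000, H 1.757
Scaling by 4: C 4.00, H 7.03 → C4H7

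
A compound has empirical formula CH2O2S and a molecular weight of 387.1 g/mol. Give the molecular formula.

Empirical-formula mass = 78.10 g/mol
n = 387.1 / 78.10 = 4.96 ≈ 5
Molecular formula = (CH2O2S)5 = C5H10O10S5

C5H10O10S5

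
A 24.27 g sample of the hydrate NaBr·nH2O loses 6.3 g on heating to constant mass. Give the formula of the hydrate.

NaBr·2H2O

Mass of anhydrous NaBr = 24.27 − 6.3 = 17.97 g
mol H2O = 6.3 / 18.02 = 0.3496
Molar mass of NaBr = 102.89 g/mol → mol NaBr = 17.97 / 102.89 = 0.1747
n = 0.3496 / 0.1747 = 2.00 ≈ 2 → NaBr·2H2O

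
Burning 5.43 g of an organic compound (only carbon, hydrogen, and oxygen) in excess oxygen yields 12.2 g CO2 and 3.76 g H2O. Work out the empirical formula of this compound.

C8H12O3

mol C = 12.2 / 44.01 = 0.2772; mass C = 0.2772 × 12.01 = 3.329 g
mol H = 2 × (3.76 / 18.02) = 0.4173; mass H = 0.4173 × 1.008 = 0.4207 g
mass O = 5.43 − (3.750) = 1.680 g → mol O = 0.1050
Ratios (÷ 0.105): C 2.640, H 3.974, O 1.000
Multiply by 3: C 7.92, H 11.92, O 3.00 → C8H12O3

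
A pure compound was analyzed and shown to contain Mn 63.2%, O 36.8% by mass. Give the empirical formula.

Assume 100 g: 63.2 g Mn, 36.8 g O.
Mn: 63.2 g ÷ 54.94 g/mol = 1.15 mol
O: 36.8 g ÷ 16.00 g/mol = 2.3 mol
Divide by the smallest (1.15 mol Mn): Mn 1.000, O 1.999
→ MnO2

MnO2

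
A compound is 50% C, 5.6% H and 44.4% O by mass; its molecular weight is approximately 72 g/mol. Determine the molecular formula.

C3H4O2

Assume 100 g: 50 g C, 5.6 g H, 44.4 g O.
n(C) = 50/12.01 = 4.163, n(H) = 5.6/1.008 = 5.556, n(O) = 44.4/16.00 = 2.775
Divide by the smallest (2.775 mol O): C 1.500, H 2.002, O 1.000
Scaling by 2: C 3.00, H 4.00, O 2.00 → C3H4O2
Empirical-formula mass = 72.06 g/mol
n = 72 / 72.06 = 1.00 ≈ 1
Molecular formula = empirical formula = C3H4O2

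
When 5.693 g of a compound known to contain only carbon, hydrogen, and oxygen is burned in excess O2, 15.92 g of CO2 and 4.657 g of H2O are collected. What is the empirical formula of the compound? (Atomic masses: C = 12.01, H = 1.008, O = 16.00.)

C7H10O

mol C = 15.92 / 44.01 = 0.3617; mass C = 0.3617 × 12.01 = 4.344 g
mol H = 2 × (4.657 / 18.02) = 0.5169; mass H = 0.5169 × 1.008 = 0.5210 g
mass O = 5.693 − (4.865) = 0.8275 g → mol O = 0.05172
Ratios (÷ 0.05172): C 6.994, H 9.993, O 1.000
Ratio ≈ 7:10:1, so the empirical formula is C7H10O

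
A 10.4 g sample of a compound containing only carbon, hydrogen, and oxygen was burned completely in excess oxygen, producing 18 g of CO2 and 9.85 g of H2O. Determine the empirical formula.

mol C = 18 / 44.01 = 0.4090; mass C = 0.4090 × 12.01 = 4.912 g
mol H = 2 × (9.85 / 18.02) = 1.093; mass H = 1.093 × 1.008 = 1.102 g
mass O = 10.4 − (6.014) = 4.386 g → mol O = 0.2741
Divide by the smallest (0.2741 mol O): C 1.492, H 3.988, O 1.000
×2: C 2.98, H 7.98, O 2.00 → C3H8O2

C3H8O2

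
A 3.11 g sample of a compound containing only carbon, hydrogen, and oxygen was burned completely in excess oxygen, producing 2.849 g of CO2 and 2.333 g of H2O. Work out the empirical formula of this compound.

CH4O2

mol C = 2.849 / 44.01 = 0.06474; mass C = 0.06474 × 12.01 = 0.7775 g
mol H = 2 × (2.333 / 18.02) = 0.2589; mass H = 0.2589 × 1.008 = 0.2610 g
mass O = 3.11 − (1.038) = 2.072 g → mol O = 0.1295
Ratios (÷ 0.06474): C 1.000, H 4.000, O 2.000
≈ 1:4:2 → CH4O2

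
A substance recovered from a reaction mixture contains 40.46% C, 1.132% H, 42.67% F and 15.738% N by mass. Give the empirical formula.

C3HF2N

Assume 100 g: 40.46 g C, 1.132 g H, 42.67 g F, 15.738 g N.
Moles — C: 40.46 / 12.01 = 3.369 mol; H: 1.132 / 1.008 = 1.123 mol; F: 42.67 / 19.00 = 2.246 mol; N: 15.738 / 14.01 = 1.123 mol
Ratios (÷ 1.123): C 3.000, H 1.000, F 2.000, N 1.000
→ C3HF2N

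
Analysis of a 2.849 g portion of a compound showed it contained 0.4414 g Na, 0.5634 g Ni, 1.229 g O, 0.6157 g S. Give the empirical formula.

Na2NiO8S2

Na: 0.4414 g ÷ 22.99 g/mol = 0.0192 mol
Ni: 0.5634 g ÷ 58.69 g/mol = 0.0096 mol
O: 1.229 g ÷ 16.00 g/mol = 0.07681 mol
S: 0.6157 g ÷ 32.07 g/mol = 0.0192 mol
Ratios (÷ 0.0096): Na 2.000, Ni 1.000, O 8.002, S 2.000
→ Na2NiO8S2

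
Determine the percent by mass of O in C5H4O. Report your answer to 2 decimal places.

19.98%

Molar mass = 5(12.01) + 4(1.008) + 1(16.00) = 80.082 g/mol
Mass of O per mole = 1 × 16.00 = 16.000 g
% O = 16.000 / 80.082 × 100 = 19.98%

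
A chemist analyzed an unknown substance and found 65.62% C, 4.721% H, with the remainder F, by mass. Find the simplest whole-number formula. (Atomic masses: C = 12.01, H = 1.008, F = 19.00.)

C7H6F2

Assume 100 g: 65.62 g C, 4.721 g H, 29.659 g F.
Moles — C: 65.62 / 12.01 = 5.464 mol; H: 4.721 / 1.008 = 4.684 mol; F: 29.659 / 19.00 = 1.561 mol
Divide by the smallest (1.561 mol F): C 3.500, H 3.000, F 1.000
×2: C 7.00, H 6.00, F 2.00 → C7H6F2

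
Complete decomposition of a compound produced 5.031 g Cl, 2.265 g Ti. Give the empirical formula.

Cl3Ti

Moles — Cl: 5.031 / 35.45 = 0.1419 mol; Ti: 2.265 / 47.87 = 0.04732 mol
Ratios (÷ 0.04732): Cl 2.999, Ti 1.000
≈ 3:1 → Cl3Ti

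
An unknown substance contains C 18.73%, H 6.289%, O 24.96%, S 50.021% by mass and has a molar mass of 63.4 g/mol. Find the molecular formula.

CH4OS

Assume 100 g: 18.73 g C, 6.289 g H, 24.96 g O, 50.021 g S.
n(C) = 18.73/12.01 = 1.56, n(H) = 6.289/1.008 = 6.239, n(O) = 24.96/16.00 = 1.56, n(S) = 50.021/32.07 = 1.56
Smallest is C at 1.56 mol; normalising gives C 1.000, H 4.001, O 1.000, S 1.000
Ratio ≈ 1:4:1:1, so the empirical formula is CH4OS
Empirical-formula mass = 64.11 g/mol
n = 63.4 / 64.11 = 0.99 ≈ 1
Molecular formula = empirical formula = CH4OS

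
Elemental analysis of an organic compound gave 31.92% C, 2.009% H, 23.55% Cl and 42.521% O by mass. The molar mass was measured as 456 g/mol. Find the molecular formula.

C12H9Cl3O12

Assume 100 g: 31.92 g C, 2.009 g H, 23.55 g Cl, 42.521 g O.
n(C) = 31.92/12.01 = 2.658, n(H) = 2.009/1.008 = 1.993, n(Cl) = 23.55/35.45 = 0.6643, n(O) = 42.521/16.00 = 2.658
Divide by the smallest (0.6643 mol Cl): C 4.001, H 3.000, Cl 1.000, O 4.000
≈ 4:3:1:4 → C4H3ClO4
Empirical-formula mass = 150.51 g/mol
n = 456 / 150.51 = 3.03 ≈ 3
Molecular formula = (C4H3ClO4)×3 = C12H9Cl3O12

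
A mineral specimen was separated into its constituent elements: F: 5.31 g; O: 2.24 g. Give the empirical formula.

Moles — F: 5.31 / 19.00 = 0.2795 mol; O: 2.24 / 16.00 = 0.14 mol
Smallest is O at 0.14 mol; normalising gives F 1.996, O 1.000
→ F2O

F2O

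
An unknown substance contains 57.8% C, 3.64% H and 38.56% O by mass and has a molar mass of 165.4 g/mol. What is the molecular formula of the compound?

C8H6O4

Assume 100 g: 57.8 g C, 3.64 g H, 38.56 g O.
n(C) = 57.8/12.01 = 4.813, n(H) = 3.64/1.008 = 3.611, n(O) = 38.56/16.00 = 2.41
Divide by the smallest (2.41 mol O): C 1.997, H 1.498, O 1.000
Multiply by 2: C 3.99, H 3.00, O 2.00 → C4H3O2
Empirical-formula mass = 83.06 g/mol
n = 165.4 / 83.06 = 1.99 ≈ 2
Molecular formula = (C4H3O2)×2 = C8H6O4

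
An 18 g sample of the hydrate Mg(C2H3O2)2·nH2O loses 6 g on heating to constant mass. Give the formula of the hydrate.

Mg(C2H3O2)2·4H2O

Mass of anhydrous Mg(C2H3O2)2 = 18 − 6 = 12 g
mol H2O = 6 / 18.02 = 0.333
Molar mass of Mg(C2H3O2)2 = 142.40 g/mol → mol Mg(C2H3O2)2 = 12 / 142.40 = 0.08427
n = 0.333 / 0.08427 = 3.95 ≈ 4 → Mg(C2H3O2)2·4H2O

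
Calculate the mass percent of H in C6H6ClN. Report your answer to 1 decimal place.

Molar mass = 6(12.01) + 6(1.008) + 1(35.45) + 1(14.01) = 127.568 g/mol
Mass of H per mole = 6 × 1.008 = 6.048 g
% H = 6.048 / 127.568 × 100 = 4.7%

4.7%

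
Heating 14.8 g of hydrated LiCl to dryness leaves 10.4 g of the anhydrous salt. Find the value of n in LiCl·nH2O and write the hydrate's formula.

Mass of water lost = 14.8 − 10.4 = 4.4 g → 4.4 / 18.02 = 0.2442 mol H2O
Molar mass of LiCl = 42.39 g/mol → mol LiCl = 10.4 / 42.39 = 0.2453
n = 0.2442 / 0.2453 = 1.00 ≈ 1 → LiCl·H2O

LiCl·H2O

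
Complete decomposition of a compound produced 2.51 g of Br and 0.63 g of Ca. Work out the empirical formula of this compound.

Br2Ca

Moles — Br: 2.51 / 79.90 = 0.03141 mol; Ca: 0.63 / 40.08 = 0.01572 mol
Divide by the smallest (0.01572 mol Ca): Br 1.999, Ca 1.000
Ratio ≈ 2:1, so the empirical formula is Br2Ca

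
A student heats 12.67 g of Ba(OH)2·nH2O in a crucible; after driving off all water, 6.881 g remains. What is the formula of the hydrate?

Mass of water lost = 12.67 − 6.881 = 5.789 g → 5.789 / 18.02 = 0.3213 mol H2O
Molar mass of Ba(OH)2 = 171.35 g/mol → mol Ba(OH)2 = 6.881 / 171.35 = 0.04016
n = 0.3213 / 0.04016 = 8.00 ≈ 8 → Ba(OH)2·8H2O

Ba(OH)2·8H2O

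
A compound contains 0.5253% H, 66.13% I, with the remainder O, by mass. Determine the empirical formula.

HIO4

Assume 100 g: 0.5253 g H, 66.13 g I, 33.345 g O.
n(H) = 0.5253/1.008 = 0.5211, n(I) = 66.13/126.90 = 0.5211, n(O) = 33.345/16.00 = 2.084
Divide by the smallest (0.5211 mol I): H 1.000, I 1.000, O 3.999
≈ 1:1:4 → HIO4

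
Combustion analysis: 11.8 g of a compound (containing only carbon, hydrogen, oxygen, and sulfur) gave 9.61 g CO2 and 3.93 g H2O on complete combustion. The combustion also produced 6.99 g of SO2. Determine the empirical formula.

mol C = 9.61 / 44.01 = 0.2184; mass C = 0.2184 × 12.01 = 2.622 g
mol H = 2 × (3.93 / 18.02) = 0.4362; mass H = 0.4362 × 1.008 = 0.4397 g
mol S = 6.99 / 64.07 = 0.1091; mass S = 3.499 g
mass O = 11.8 − (6.561) = 5.239 g → mol O = 0.3274
Divide by the smallest (0.1091 mol S): C 2.001, H 3.998, O 3.001, S 1.000
Ratio ≈ 2:4:3:1, so the empirical formula is C2H4O3S

C2H4O3S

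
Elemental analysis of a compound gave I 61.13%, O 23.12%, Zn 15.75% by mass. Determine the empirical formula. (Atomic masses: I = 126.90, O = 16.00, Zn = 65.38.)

I2O6Zn

Assume 100 g: 61.13 g I, 23.12 g O, 15.75 g Zn.
n(I) = 61.13/126.90 = 0.4817, n(O) = 23.12/16.00 = 1.445, n(Zn) = 15.75/65.38 = 0.2409
Smallest is Zn at 0.2409 mol; normalising gives I 2.000, O 5.998, Zn 1.000
≈ 2:6:1 → I2O6Zn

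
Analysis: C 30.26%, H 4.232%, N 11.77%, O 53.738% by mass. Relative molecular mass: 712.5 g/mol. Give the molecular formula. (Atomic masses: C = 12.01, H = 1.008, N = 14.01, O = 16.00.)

Assume 100 g: 30.26 g C, 4.232 g H, 11.77 g N, 53.738 g O.
n(C) = 30.26/12.01 = 2.52, n(H) = 4.232/1.008 = 4.198, n(N) = 11.77/14.01 = 0.8401, n(O) = 53.738/16.00 = 3.359
Divide by the smallest (0.8401 mol N): C 2.999, H 4.997, N 1.000, O 3.998
≈ 3:5:1:4 → C3H5NO4
Empirical-formula mass = 119.08 g/mol
n = 712.5 / 119.08 = 5.98 ≈ 6
Molecular formula = (C3H5NO4)×6 = C18H30N6O24

C18H30N6O24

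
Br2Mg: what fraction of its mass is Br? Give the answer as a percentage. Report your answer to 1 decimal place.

Molar mass = 2(79.90) + 1(24.31) = 184.110 g/mol
Mass of Br per mole = 2 × 79.90 = 159.800 g
% Br = 159.800 / 184.110 × 100 = 86.8%

86.8%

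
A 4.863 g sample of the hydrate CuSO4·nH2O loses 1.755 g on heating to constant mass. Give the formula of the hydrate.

Mass of anhydrous CuSO4 = 4.863 − 1.755 = 3.108 g
mol H2O = 1.755 / 18.02 = 0.09739
Molar mass of CuSO4 = 159.62 g/mol → mol CuSO4 = 3.108 / 159.62 = 0.01947
n = 0.09739 / 0.01947 = 5.00 ≈ 5 → CuSO4·5H2O

CuSO4·5H2O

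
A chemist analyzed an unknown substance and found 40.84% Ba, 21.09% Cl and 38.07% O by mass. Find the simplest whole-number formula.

BaCl2O8

Assume 100 g: 40.84 g Ba, 21.09 g Cl, 38.07 g O.
Moles — Ba: 40.84 / 137.33 = 0.2974 mol; Cl: 21.09 / 35.45 = 0.5949 mol; O: 38.07 / 16.00 = 2.379 mol
Divide by the smallest (0.2974 mol Ba): Ba 1.000, Cl 2.001, O 8.001
→ BaCl2O8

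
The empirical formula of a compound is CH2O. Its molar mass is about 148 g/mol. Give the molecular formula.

Empirical-formula mass = 30.03 g/mol
n = 148 / 30.03 = 4.93 ≈ 5
Molecular formula = (CH2O)5 = C5H10O5

C5H10O5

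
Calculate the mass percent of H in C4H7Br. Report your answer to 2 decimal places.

5.23%

Molar mass = 4(12.01) + 7(1.008) + 1(79.90) = 134.996 g/mol
Mass of H per mole = 7 × 1.008 = 7.056 g
% H = 7.056 / 134.996 × 100 = 5.23%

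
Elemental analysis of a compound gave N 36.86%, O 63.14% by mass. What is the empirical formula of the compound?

N2O3

Assume 100 g: 36.86 g N, 63.14 g O.
n(N) = 36.86/14.01 = 2.631, n(O) = 63.14/16.00 = 3.946
Divide by the smallest (2.631 mol N): N 1.000, O 1.500
Scaling by 2: N 2.00, O 3.00 → N2O3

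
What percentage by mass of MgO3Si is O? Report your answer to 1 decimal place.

Molar mass = 1(24.31) + 3(16.00) + 1(28.09) = 100.400 g/mol
Mass of O per mole = 3 × 16.00 = 48.000 g
% O = 48.000 / 100.400 × 100 = 47.8%

47.8%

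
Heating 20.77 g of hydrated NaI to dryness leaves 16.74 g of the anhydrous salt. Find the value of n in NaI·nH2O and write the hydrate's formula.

Mass of water lost = 20.77 − 16.74 = 4.03 g → 4.03 / 18.02 = 0.2236 mol H2O
Molar mass of NaI = 149.89 g/mol → mol NaI = 16.74 / 149.89 = 0.1117
n = 0.2236 / 0.1117 = 2.00 ≈ 2 → NaI·2H2O

NaI·2H2O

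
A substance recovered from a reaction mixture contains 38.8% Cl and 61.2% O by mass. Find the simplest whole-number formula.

Assume 100 g: 38.8 g Cl, 61.2 g O.
Moles — Cl: 38.8 / 35.45 = 1.094 mol; O: 61.2 / 16.00 = 3.825 mol
Divide by the smallest (1.094 mol Cl): Cl 1.000, O 3.495
Scaling by 2: Cl 2.00, O 6.99 → Cl2O7

Cl2O7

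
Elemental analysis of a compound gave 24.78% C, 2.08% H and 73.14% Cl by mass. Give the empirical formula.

Assume 100 g: 24.78 g C, 2.08 g H, 73.14 g Cl.
C: 24.78 g ÷ 12.01 g/mol = 2.063 mol
H: 2.08 g ÷ 1.008 g/mol = 2.063 mol
Cl: 73.14 g ÷ 35.45 g/mol = 2.063 mol
Ratios (÷ 2.063): C 1.000, H 1.000, Cl 1.000
Ratio ≈ 1:1:1, so the empirical formula is CHCl

CHCl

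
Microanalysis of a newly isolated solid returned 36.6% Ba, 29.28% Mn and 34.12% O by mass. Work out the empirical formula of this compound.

Assume 100 g: 36.6 g Ba, 29.28 g Mn, 34.12 g O.
Moles — Ba: 36.6 / 137.33 = 0.2665 mol; Mn: 29.28 / 54.94 = 0.5329 mol; O: 34.12 / 16.00 = 2.132 mol
Smallest is Ba at 0.2665 mol; normalising gives Ba 1.000, Mn 2.000, O 8.002
≈ 1:2:8 → BaMn2O8

BaMn2O8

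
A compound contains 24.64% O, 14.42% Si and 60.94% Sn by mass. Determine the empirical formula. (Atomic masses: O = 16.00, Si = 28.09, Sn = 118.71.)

O3SiSn

Assume 100 g: 24.64 g O, 14.42 g Si, 60.94 g Sn.
Moles — O: 24.64 / 16.00 = 1.54 mol; Si: 14.42 / 28.09 = 0.5133 mol; Sn: 60.94 / 118.71 = 0.5134 mol
Divide by the smallest (0.5133 mol Si): O 3.000, Si 1.000, Sn 1.000
Ratio ≈ 3:1:1, so the empirical formula is O3SiSn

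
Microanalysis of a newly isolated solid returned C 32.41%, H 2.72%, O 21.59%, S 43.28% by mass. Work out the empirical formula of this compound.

Assume 100 g: 32.41 g C, 2.72 g H, 21.59 g O, 43.28 g S.
n(C) = 32.41/12.01 = 2.699, n(H) = 2.72/1.008 = 2.698, n(O) = 21.59/16.00 = 1.349, n(S) = 43.28/32.07 = 1.35
Smallest is O at 1.349 mol; normalising gives C 2.000, H 2.000, O 1.000, S 1.000
≈ 2:2:1:1 → C2H2OS

C2H2OS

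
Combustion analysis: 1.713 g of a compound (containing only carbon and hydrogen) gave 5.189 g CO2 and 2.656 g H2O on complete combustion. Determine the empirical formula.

mol C = 5.189 / 44.01 = 0.1179; mass C = 0.1179 × 12.01 = 1.416 g
mol H = 2 × (2.656 / 18.02) = 0.2948; mass H = 0.2948 × 1.008 = 0.2971 g
Divide by the smallest (0.1179 mol C): C 1.000, H 2.500
Scaling by 2: C 2.00, H 5.00 → C2H5

C2H5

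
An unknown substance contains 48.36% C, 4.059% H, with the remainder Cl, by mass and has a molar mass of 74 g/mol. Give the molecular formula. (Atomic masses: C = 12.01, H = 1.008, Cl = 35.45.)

C3H3Cl

Assume 100 g: 48.36 g C, 4.059 g H, 47.581 g Cl.
n(C) = 48.36/12.01 = 4.027, n(H) = 4.059/1.008 = 4.027, n(Cl) = 47.581/35.45 = 1.342
Divide by the smallest (1.342 mol Cl): C 3.000, H 3.000, Cl 1.000
→ C3H3Cl
Empirical-formula mass = 74.50 g/mol
n = 74 / 74.50 = 0.99 ≈ 1
Molecular formula = empirical formula = C3H3Cl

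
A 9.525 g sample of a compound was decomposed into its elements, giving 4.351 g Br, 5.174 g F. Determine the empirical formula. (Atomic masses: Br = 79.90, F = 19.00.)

BrF5

Moles — Br: 4.351 / 79.90 = 0.05446 mol; F: 5.174 / 19.00 = 0.2723 mol
Smallest is Br at 0.05446 mol; normalising gives Br 1.000, F 5.001
→ BrF5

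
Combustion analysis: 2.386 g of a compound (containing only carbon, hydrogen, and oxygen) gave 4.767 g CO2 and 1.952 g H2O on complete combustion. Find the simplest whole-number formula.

mol C = 4.767 / 44.01 = 0.1083; mass C = 0.1083 × 12.01 = 1.301 g
mol H = 2 × (1.952 / 18.02) = 0.2166; mass H = 0.2166 × 1.008 = 0.2184 g
mass O = 2.386 − (1.519) = 0.8667 g → mol O = 0.05417
Divide by the smallest (0.05417 mol O): C 2.000, H 3.999, O 1.000
→ C2H4O

C2H4O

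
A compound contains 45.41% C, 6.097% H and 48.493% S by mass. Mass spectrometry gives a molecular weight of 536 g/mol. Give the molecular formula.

C20H32S8

Assume 100 g: 45.41 g C, 6.097 g H, 48.493 g S.
n(C) = 45.41/12.01 = 3.781, n(H) = 6.097/1.008 = 6.049, n(S) = 48.493/32.07 = 1.512
Smallest is S at 1.512 mol; normalising gives C 2.501, H 4.000, S 1.000
×2: C 5.00, H 8.00, S 2.00 → C5H8S2
Empirical-formula mass = 132.25 g/mol
n = 536 / 132.25 = 4.05 ≈ 4
Molecular formula = (C5H8S2)×4 = C20H32S8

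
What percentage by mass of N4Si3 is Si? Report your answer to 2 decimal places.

60.06%

Molar mass = 4(14.01) + 3(28.09) = 140.310 g/mol
Mass of Si per mole = 3 × 28.09 = 84.270 g
% Si = 84.270 / 140.310 × 100 = 60.06%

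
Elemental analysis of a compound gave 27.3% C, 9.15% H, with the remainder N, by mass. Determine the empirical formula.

Assume 100 g: 27.3 g C, 9.15 g H, 63.55 g N.
C: 27.3 g ÷ 12.01 g/mol = 2.273 mol
H: 9.15 g ÷ 1.008 g/mol = 9.077 mol
N: 63.55 g ÷ 14.01 g/mol = 4.536 mol
Divide by the smallest (2.273 mol C): C 1.000, H 3.993, N 1.996
Ratio ≈ 1:4:2, so the empirical formula is CH4N2

CH4N2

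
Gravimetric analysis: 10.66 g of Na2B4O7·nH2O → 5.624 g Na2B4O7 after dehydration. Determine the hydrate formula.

Na2B4O7·10H2O

Mass of water lost = 10.66 − 5.624 = 5.036 g → 5.036 / 18.02 = 0.2795 mol H2O
Molar mass of Na2B4O7 = 201.22 g/mol → mol Na2B4O7 = 5.624 / 201.22 = 0.02795
n = 0.2795 / 0.02795 = 10.00 ≈ 10 → Na2B4O7·10H2O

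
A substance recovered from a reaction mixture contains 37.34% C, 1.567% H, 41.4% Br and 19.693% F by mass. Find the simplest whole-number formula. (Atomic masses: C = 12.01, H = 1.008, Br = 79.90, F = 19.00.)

Assume 100 g: 37.34 g C, 1.567 g H, 41.4 g Br, 19.693 g F.
C: 37.34 g ÷ 12.01 g/mol = 3.109 mol
H: 1.567 g ÷ 1.008 g/mol = 1.555 mol
Br: 41.4 g ÷ 79.90 g/mol = 0.5181 mol
F: 19.693 g ÷ 19.00 g/mol = 1.036 mol
Divide by the smallest (0.5181 mol Br): C 6.000, H 3.000, Br 1.000, F 2.000
Ratio ≈ 6:3:1:2, so the empirical formula is C6H3BrF2

C6H3BrF2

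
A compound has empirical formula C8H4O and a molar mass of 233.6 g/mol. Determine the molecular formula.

Empirical-formula mass = 116.11 g/mol
n = 233.6 / 116.11 = 2.01 ≈ 2
Molecular formula = (C8H4O)2 = C16H8O2

C16H8O2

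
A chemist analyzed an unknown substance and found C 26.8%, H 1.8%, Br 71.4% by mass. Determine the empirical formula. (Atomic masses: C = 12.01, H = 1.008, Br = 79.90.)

Assume 100 g: 26.8 g C, 1.8 g H, 71.4 g Br.
Moles — C: 26.8 / 12.01 = 2.231 mol; H: 1.8 / 1.008 = 1.786 mol; Br: 71.4 / 79.90 = 0.8936 mol
Ratios (÷ 0.8936): C 2.497, H 1.998, Br 1.000
×2: C 4.99, H 4.00, Br 2.00 → C5H4Br2

C5H4Br2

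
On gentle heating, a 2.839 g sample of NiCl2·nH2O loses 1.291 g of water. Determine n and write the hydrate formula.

Mass of anhydrous NiCl2 = 2.839 − 1.291 = 1.548 g
mol H2O = 1.291 / 18.02 = 0.07164
Molar mass of NiCl2 = 129.59 g/mol → mol NiCl2 = 1.548 / 129.59 = 0.01195
n = 0.07164 / 0.01195 = 6.00 ≈ 6 → NiCl2·6H2O

NiCl2·6H2O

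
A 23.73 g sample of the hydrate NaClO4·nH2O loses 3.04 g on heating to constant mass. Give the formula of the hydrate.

Mass of anhydrous NaClO4 = 23.73 − 3.04 = 20.69 g
mol H2O = 3.04 / 18.02 = 0.1687
Molar mass of NaClO4 = 122.44 g/mol → mol NaClO4 = 20.69 / 122.44 = 0.169
n = 0.1687 / 0.169 = 1.00 ≈ 1 → NaClO4·H2O

NaClO4·H2O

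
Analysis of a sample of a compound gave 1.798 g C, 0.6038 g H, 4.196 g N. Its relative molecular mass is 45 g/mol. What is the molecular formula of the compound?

C: 1.798 g ÷ 12.01 g/mol = 0.1497 mol
H: 0.6038 g ÷ 1.008 g/mol = 0.599 mol
N: 4.196 g ÷ 14.01 g/mol = 0.2995 mol
Ratios (÷ 0.1497): C 1.000, H 4.001, N 2.001
≈ 1:4:2 → CH4N2
Empirical-formula mass = 44.06 g/mol
n = 45 / 44.06 = 1.02 ≈ 1
Molecular formula = empirical formula = CH4N2

CH4N2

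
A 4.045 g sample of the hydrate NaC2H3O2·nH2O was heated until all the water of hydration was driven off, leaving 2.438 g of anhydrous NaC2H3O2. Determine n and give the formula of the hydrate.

Mass of water lost = 4.045 − 2.438 = 1.607 g → 1.607 / 18.02 = 0.08918 mol H2O
Molar mass of NaC2H3O2 = 82.03 g/mol → mol NaC2H3O2 = 2.438 / 82.03 = 0.02972
n = 0.08918 / 0.02972 = 3.00 ≈ 3 → NaC2H3O2·3H2O

NaC2H3O2·3H2O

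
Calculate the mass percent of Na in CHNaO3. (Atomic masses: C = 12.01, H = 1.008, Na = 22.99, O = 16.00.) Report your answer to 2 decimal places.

Molar mass = 1(12.01) + 1(1.008) + 1(22.99) + 3(16.00) = 84.008 g/mol
Mass of Na per mole = 1 × 22.99 = 22.990 g
% Na = 22.990 / 84.008 × 100 = 27.37%

27.37%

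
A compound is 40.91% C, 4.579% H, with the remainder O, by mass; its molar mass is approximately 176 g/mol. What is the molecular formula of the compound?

Assume 100 g: 40.91 g C, 4.579 g H, 54.511 g O.
C: 40.91 g ÷ 12.01 g/mol = 3.406 mol
H: 4.579 g ÷ 1.008 g/mol = 4.543 mol
O: 54.511 g ÷ 16.00 g/mol = 3.407 mol
Divide by the smallest (3.406 mol C): C 1.000, H 1.334, O 1.000
Scaling by 3: C 3.00, H 4.00, O 3.00 → C3H4O3
Empirical-formula mass = 88.06 g/mol
n = 176 / 88.06 = 2.00 ≈ 2
Molecular formula = (C3H4O3)×2 = C6H8O6

C6H8O6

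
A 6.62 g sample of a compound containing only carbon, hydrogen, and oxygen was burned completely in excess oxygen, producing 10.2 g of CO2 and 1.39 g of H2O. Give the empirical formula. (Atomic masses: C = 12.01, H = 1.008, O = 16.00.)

mol C = 10.2 / 44.01 = 0.2318; mass C = 0.2318 × 12.01 = 2.784 g
mol H = 2 × (1.39 / 18.02) = 0.1543; mass H = 0.1543 × 1.008 = 0.1555 g
mass O = 6.62 − (2.939) = 3.681 g → mol O = 0.2301
Smallest is H at 0.1543 mol; normalising gives C 1.502, H 1.000, O 1.491
Scaling by 2: C 3.00, H 2.00, O 2.98 → C3H2O3

C3H2O3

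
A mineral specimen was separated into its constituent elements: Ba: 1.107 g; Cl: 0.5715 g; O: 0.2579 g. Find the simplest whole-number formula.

BaCl2O2

Moles — Ba: 1.107 / 137.33 = 0.008061 mol; Cl: 0.5715 / 35.45 = 0.01612 mol; O: 0.2579 / 16.00 = 0.01612 mol
Ratios (÷ 0.008061): Ba 1.000, Cl 2.000, O 2.000
≈ 1:2:2 → BaCl2O2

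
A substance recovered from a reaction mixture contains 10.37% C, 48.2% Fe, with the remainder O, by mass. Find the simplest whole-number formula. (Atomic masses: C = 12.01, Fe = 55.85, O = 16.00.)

CFeO3

Assume 100 g: 10.37 g C, 48.2 g Fe, 41.43 g O.
Moles — C: 10.37 / 12.01 = 0.8634 mol; Fe: 48.2 / 55.85 = 0.863 mol; O: 41.43 / 16.00 = 2.589 mol
Divide by the smallest (0.863 mol Fe): C 1.000, Fe 1.000, O 3.000
→ CFeO3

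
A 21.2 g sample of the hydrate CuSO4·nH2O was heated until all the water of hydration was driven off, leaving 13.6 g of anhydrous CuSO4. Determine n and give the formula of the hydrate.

CuSO4·5H2O

Mass of water lost = 21.2 − 13.6 = 7.6 g → 7.6 / 18.02 = 0.4218 mol H2O
Molar mass of CuSO4 = 159.62 g/mol → mol CuSO4 = 13.6 / 159.62 = 0.0852
n = 0.4218 / 0.0852 = 4.95 ≈ 5 → CuSO4·5H2O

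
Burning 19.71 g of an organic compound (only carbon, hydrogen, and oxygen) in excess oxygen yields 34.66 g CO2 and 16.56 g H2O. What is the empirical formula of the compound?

mol C = 34.66 / 44.01 = 0.7875; mass C = 0.7875 × 12.01 = 9.458 g
mol H = 2 × (16.56 / 18.02) = 1.838; mass H = 1.838 × 1.008 = 1.853 g
mass O = 19.71 − (11.31) = 8.399 g → mol O = 0.5249
Ratios (÷ 0.5249): C 1.500, H 3.501, O 1.000
×2: C 3.00, H 7.00, O 2.00 → C3H7O2

C3H7O2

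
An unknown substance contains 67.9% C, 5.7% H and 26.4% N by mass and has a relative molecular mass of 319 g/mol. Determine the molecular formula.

Assume 100 g: 67.9 g C, 5.7 g H, 26.4 g N.
n(C) = 67.9/12.01 = 5.654, n(H) = 5.7/1.008 = 5.655, n(N) = 26.4/14.01 = 1.884
Smallest is N at 1.884 mol; normalising gives C 3.000, H 3.001, N 1.000
≈ 3:3:1 → C3H3N
Empirical-formula mass = 53.06 g/mol
n = 319 / 53.06 = 6.01 ≈ 6
Molecular formula = (C3H3N)×6 = C18H18N6

C18H18N6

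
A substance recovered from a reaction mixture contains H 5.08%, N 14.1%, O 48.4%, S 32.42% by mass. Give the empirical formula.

H5NO3S

Assume 100 g: 5.08 g H, 14.1 g N, 48.4 g O, 32.42 g S.
H: 5.08 g ÷ 1.008 g/mol = 5.04 mol
N: 14.1 g ÷ 14.01 g/mol = 1.006 mol
O: 48.4 g ÷ 16.00 g/mol = 3.025 mol
S: 32.42 g ÷ 32.07 g/mol = 1.011 mol
Divide by the smallest (1.006 mol N): H 5.008, N 1.000, O 3.006, S 1.004
≈ 5:1:3:1 → H5NO3S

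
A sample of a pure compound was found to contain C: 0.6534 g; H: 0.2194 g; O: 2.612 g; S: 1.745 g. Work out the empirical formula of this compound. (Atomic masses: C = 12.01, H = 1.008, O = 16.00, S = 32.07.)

C: 0.6534 g ÷ 12.01 g/mol = 0.0544 mol
H: 0.2194 g ÷ 1.008 g/mol = 0.2177 mol
O: 2.612 g ÷ 16.00 g/mol = 0.1633 mol
S: 1.745 g ÷ 32.07 g/mol = 0.05441 mol
Ratios (÷ 0.0544): C 1.000, H 4.001, O 3.001, S 1.000
Ratio ≈ 1:4:3:1, so the empirical formula is CH4O3S

CH4O3S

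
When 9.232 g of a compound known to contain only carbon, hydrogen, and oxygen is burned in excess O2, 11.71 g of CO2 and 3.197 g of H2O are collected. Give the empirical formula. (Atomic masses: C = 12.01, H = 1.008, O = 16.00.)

C3H4O4

mol C = 11.71 / 44.01 = 0.2661; mass C = 0.2661 × 12.01 = 3.196 g
mol H = 2 × (3.197 / 18.02) = 0.3548; mass H = 0.3548 × 1.008 = 0.3577 g
mass O = 9.232 − (3.553) = 5.679 g → mol O = 0.3549
Divide by the smallest (0.2661 mol C): C 1.000, H 1.334, O 1.334
×3: C 3.00, H 4.00, O 4.00 → C3H4O4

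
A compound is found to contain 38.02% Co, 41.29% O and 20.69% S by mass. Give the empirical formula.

CoO4S

Assume 100 g: 38.02 g Co, 41.29 g O, 20.69 g S.
Moles — Co: 38.02 / 58.93 = 0.6452 mol; O: 41.29 / 16.00 = 2.581 mol; S: 20.69 / 32.07 = 0.6452 mol
Divide by the smallest (0.6452 mol S): Co 1.000, O 4.000, S 1.000
Ratio ≈ 1:4:1, so the empirical formula is CoO4S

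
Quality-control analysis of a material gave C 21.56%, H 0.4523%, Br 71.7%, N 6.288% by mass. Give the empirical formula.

Assume 100 g: 21.56 g C, 0.4523 g H, 71.7 g Br, 6.288 g N.
n(C) = 21.56/12.01 = 1.795, n(H) = 0.4523/1.008 = 0.4487, n(Br) = 71.7/79.90 = 0.8974, n(N) = 6.288/14.01 = 0.4488
Smallest is H at 0.4487 mol; normalising gives C 4.001, H 1.000, Br 2.000, N 1.000
→ C4HBr2N

C4HBr2N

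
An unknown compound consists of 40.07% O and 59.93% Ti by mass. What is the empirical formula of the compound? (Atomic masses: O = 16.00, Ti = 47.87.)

Assume 100 g: 40.07 g O, 59.93 g Ti.
Moles — O: 40.07 / 16.00 = 2.504 mol; Ti: 59.93 / 47.87 = 1.252 mol
Ratios (÷ 1.252): O 2.000, Ti 1.000
Ratio ≈ 2:1, so the empirical formula is O2Ti

O2Ti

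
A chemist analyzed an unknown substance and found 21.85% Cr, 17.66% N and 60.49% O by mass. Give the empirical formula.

Assume 100 g: 21.85 g Cr, 17.66 g N, 60.49 g O.
Moles — Cr: 21.85 / 52.00 = 0.4202 mol; N: 17.66 / 14.01 = 1.261 mol; O: 60.49 / 16.00 = 3.781 mol
Smallest is Cr at 0.4202 mol; normalising gives Cr 1.000, N 3.000, O 8.997
Ratio ≈ 1:3:9, so the empirical formula is CrN3O9

CrN3O9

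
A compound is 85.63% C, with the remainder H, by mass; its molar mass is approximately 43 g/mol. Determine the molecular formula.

Assume 100 g: 85.63 g C, 14.37 g H.
Moles — C: 85.63 / 12.01 = 7.13 mol; H: 14.37 / 1.008 = 14.26 mol
Ratios (÷ 7.13): C 1.000, H 1.999
→ CH2
Empirical-formula mass = 14.03 g/mol
n = 43 / 14.03 = 3.07 ≈ 3
Molecular formula = (CH2)×3 = C3H6

C3H6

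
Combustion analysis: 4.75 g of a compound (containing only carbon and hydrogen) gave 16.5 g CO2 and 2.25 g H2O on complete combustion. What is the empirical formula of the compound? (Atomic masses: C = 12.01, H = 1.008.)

C3H2

mol C = 16.5 / 44.01 = 0.3749; mass C = 0.3749 × 12.01 = 4.503 g
mol H = 2 × (2.25 / 18.02) = 0.2497; mass H = 0.2497 × 1.008 = 0.2517 g
Ratios (÷ 0.2497): C 1.501, H 1.000
Scaling by 2: C 3.00, H 2.00 → C3H2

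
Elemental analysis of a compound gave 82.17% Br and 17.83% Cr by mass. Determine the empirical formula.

Br3Cr

Assume 100 g: 82.17 g Br, 17.83 g Cr.
n(Br) = 82.17/79.90 = 1.028, n(Cr) = 17.83/52.00 = 0.3429
Divide by the smallest (0.3429 mol Cr): Br 2.999, Cr 1.000
→ Br3Cr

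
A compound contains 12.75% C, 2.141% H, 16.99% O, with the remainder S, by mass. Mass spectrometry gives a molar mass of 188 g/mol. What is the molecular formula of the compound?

Assume 100 g: 12.75 g C, 2.141 g H, 16.99 g O, 68.119 g S.
n(C) = 12.75/12.01 = 1.062, n(H) = 2.141/1.008 = 2.124, n(O) = 16.99/16.00 = 1.062, n(S) = 68.119/32.07 = 2.124
Ratios (÷ 1.062): C 1.000, H 2.001, O 1.000, S 2.001
Ratio ≈ 1:2:1:2, so the empirical formula is CH2OS2
Empirical-formula mass = 94.17 g/mol
n = 188 / 94.17 = 2.00 ≈ 2
Molecular formula = (CH2OS2)×2 = C2H4O2S4

C2H4O2S4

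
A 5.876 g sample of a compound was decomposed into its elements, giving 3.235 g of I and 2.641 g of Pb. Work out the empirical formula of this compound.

I2Pb

I: 3.235 g ÷ 126.90 g/mol = 0.02549 mol
Pb: 2.641 g ÷ 207.2 g/mol = 0.01275 mol
Ratios (÷ 0.01275): I 2.000, Pb 1.000
→ I2Pb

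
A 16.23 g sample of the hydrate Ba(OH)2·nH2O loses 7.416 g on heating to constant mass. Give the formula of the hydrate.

Mass of anhydrous Ba(OH)2 = 16.23 − 7.416 = 8.814 g
mol H2O = 7.416 / 18.02 = 0.4115
Molar mass of Ba(OH)2 = 171.35 g/mol → mol Ba(OH)2 = 8.814 / 171.35 = 0.05144
n = 0.4115 / 0.05144 = 8.00 ≈ 8 → Ba(OH)2·8H2O

Ba(OH)2·8H2O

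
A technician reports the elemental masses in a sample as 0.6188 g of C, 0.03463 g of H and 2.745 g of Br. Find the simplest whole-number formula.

Moles — C: 0.6188 / 12.01 = 0.05152 mol; H: 0.03463 / 1.008 = 0.03436 mol; Br: 2.745 / 79.90 = 0.03436 mol
Smallest is H at 0.03436 mol; normalising gives C 1.500, H 1.000, Br 1.000
×2: C 3.00, H 2.00, Br 2.00 → C3H2Br2

C3H2Br2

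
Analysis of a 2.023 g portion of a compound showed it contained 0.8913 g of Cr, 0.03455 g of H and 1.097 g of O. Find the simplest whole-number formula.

CrH2O4

n(Cr) = 0.8913/52.00 = 0.01714, n(H) = 0.03455/1.008 = 0.03428, n(O) = 1.097/16.00 = 0.06856
Ratios (÷ 0.01714): Cr 1.000, H 2.000, O 4.000
Ratio ≈ 1:2:4, so the empirical formula is CrH2O4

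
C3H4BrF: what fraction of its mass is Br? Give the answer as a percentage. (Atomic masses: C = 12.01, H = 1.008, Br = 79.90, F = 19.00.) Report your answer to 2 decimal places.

57.50%

Molar mass = 3(12.01) + 4(1.008) + 1(79.90) + 1(19.00) = 138.962 g/mol
Mass of Br per mole = 1 × 79.90 = 79.900 g
% Br = 79.900 / 138.962 × 100 = 57.50%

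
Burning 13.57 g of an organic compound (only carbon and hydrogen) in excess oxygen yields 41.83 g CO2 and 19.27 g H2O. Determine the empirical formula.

mol C = 41.83 / 44.01 = 0.9505; mass C = 0.9505 × 12.01 = 11.42 g
mol H = 2 × (19.27 / 18.02) = 2.139; mass H = 2.139 × 1.008 = 2.156 g
Ratios (÷ 0.9505): C 1.000, H 2.250
Scaling by 4: C 4.00, H 9.00 → C4H9

C4H9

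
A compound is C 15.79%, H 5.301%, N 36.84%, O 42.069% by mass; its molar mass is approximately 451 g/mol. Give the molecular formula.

C6H24N12O12

Assume 100 g: 15.79 g C, 5.301 g H, 36.84 g N, 42.069 g O.
C: 15.79 g ÷ 12.01 g/mol = 1.315 mol
H: 5.301 g ÷ 1.008 g/mol = 5.259 mol
N: 36.84 g ÷ 14.01 g/mol = 2.63 mol
O: 42.069 g ÷ 16.00 g/mol = 2.629 mol
Ratios (÷ 1.315): C 1.000, H 4.000, N 2.000, O 2.000
Ratio ≈ 1:4:2:2, so the empirical formula is CH4N2O2
Empirical-formula mass = 76.06 g/mol
n = 451 / 76.06 = 5.93 ≈ 6
Molecular formula = (CH4N2O2)×6 = C6H24N12O12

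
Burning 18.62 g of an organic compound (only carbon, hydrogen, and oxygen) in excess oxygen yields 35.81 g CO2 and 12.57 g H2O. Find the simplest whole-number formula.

C7H12O4

mol C = 35.81 / 44.01 = 0.8137; mass C = 0.8137 × 12.01 = 9.772 g
mol H = 2 × (12.57 / 18.02) = 1.395; mass H = 1.395 × 1.008 = 1.406 g
mass O = 18.62 − (11.18) = 7.441 g → mol O = 0.4651
Divide by the smallest (0.4651 mol O): C 1.750, H 3.000, O 1.000
×4: C 7.00, H 12.00, O 4.00 → C7H12O4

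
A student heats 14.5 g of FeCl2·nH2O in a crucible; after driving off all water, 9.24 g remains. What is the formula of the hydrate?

Mass of water lost = 14.5 − 9.24 = 5.26 g → 5.26 / 18.02 = 0.2919 mol H2O
Molar mass of FeCl2 = 126.75 g/mol → mol FeCl2 = 9.24 / 126.75 = 0.0729
n = 0.2919 / 0.0729 = 4.00 ≈ 4 → FeCl2·4H2O

FeCl2·4H2O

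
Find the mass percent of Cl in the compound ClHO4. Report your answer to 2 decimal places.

35.29%

Molar mass = 1(35.45) + 1(1.008) + 4(16.00) = 100.458 g/mol
Mass of Cl per mole = 1 × 35.45 = 35.450 g
% Cl = 35.450 / 100.458 × 100 = 35.29%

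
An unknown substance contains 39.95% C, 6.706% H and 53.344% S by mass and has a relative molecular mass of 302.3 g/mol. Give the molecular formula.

Assume 100 g: 39.95 g C, 6.706 g H, 53.344 g S.
C: 39.95 g ÷ 12.01 g/mol = 3.326 mol
H: 6.706 g ÷ 1.008 g/mol = 6.653 mol
S: 53.344 g ÷ 32.07 g/mol = 1.663 mol
Smallest is S at 1.663 mol; normalising gives C 2.000, H 4.000, S 1.000
≈ 2:4:1 → C2H4S
Empirical-formula mass = 60.12 g/mol
n = 302.3 / 60.12 = 5.03 ≈ 5
Molecular formula = (C2H4S)×5 = C10H20S5

C10H20S5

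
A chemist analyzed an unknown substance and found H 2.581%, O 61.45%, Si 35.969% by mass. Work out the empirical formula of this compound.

Assume 100 g: 2.581 g H, 61.45 g O, 35.969 g Si.
H: 2.581 g ÷ 1.008 g/mol = 2.561 mol
O: 61.45 g ÷ 16.00 g/mol = 3.841 mol
Si: 35.969 g ÷ 28.09 g/mol = 1.28 mol
Divide by the smallest (1.28 mol Si): H 2.000, O 2.999, Si 1.000
→ H2O3Si

H2O3Si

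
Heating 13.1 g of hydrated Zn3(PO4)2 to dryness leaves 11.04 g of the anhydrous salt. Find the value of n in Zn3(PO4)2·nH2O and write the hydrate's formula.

Mass of water lost = 13.1 − 11.04 = 2.06 g → 2.06 / 18.02 = 0.1143 mol H2O
Molar mass of Zn3(PO4)2 = 386.08 g/mol → mol Zn3(PO4)2 = 11.04 / 386.08 = 0.0286
n = 0.1143 / 0.0286 = 4.00 ≈ 4 → Zn3(PO4)2·4H2O

Zn3(PO4)2·4H2O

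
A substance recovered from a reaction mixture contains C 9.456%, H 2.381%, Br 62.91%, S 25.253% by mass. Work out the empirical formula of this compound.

CH3BrS

Assume 100 g: 9.456 g C, 2.381 g H, 62.91 g Br, 25.253 g S.
Moles — C: 9.456 / 12.01 = 0.7873 mol; H: 2.381 / 1.008 = 2.362 mol; Br: 62.91 / 79.90 = 0.7874 mol; S: 25.253 / 32.07 = 0.7874 mol
Divide by the smallest (0.7873 mol C): C 1.000, H 3.000, Br 1.000, S 1.000
≈ 1:3:1:1 → CH3BrS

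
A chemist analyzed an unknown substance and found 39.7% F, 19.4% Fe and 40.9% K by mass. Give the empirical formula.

Assume 100 g: 39.7 g F, 19.4 g Fe, 40.9 g K.
Moles — F: 39.7 / 19.00 = 2.089 mol; Fe: 19.4 / 55.85 = 0.3474 mol; K: 40.9 / 39.10 = 1.046 mol
Smallest is Fe at 0.3474 mol; normalising gives F 6.015, Fe 1.000, K 3.011
≈ 6:1:3 → F6FeK3

F6FeK3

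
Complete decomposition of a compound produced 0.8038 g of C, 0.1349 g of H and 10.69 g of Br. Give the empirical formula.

Moles — C: 0.8038 / 12.01 = 0.06693 mol; H: 0.1349 / 1.008 = 0.1338 mol; Br: 10.69 / 79.90 = 0.1338 mol
Ratios (÷ 0.06693): C 1.000, H 2.000, Br 1.999
≈ 1:2:2 → CH2Br2

CH2Br2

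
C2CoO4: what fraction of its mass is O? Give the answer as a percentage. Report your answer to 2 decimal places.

43.55%

Molar mass = 2(12.01) + 1(58.93) + 4(16.00) = 146.950 g/mol
Mass of O per mole = 4 × 16.00 = 64.000 g
% O = 64.000 / 146.950 × 100 = 43.55%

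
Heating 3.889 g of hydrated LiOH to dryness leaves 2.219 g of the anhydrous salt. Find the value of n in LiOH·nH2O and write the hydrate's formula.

Mass of water lost = 3.889 − 2.219 = 1.67 g → 1.67 / 18.02 = 0.09267 mol H2O
Molar mass of LiOH = 23.95 g/mol → mol LiOH = 2.219 / 23.95 = 0.09266
n = 0.09267 / 0.09266 = 1.00 ≈ 1 → LiOH·H2O

LiOH·H2O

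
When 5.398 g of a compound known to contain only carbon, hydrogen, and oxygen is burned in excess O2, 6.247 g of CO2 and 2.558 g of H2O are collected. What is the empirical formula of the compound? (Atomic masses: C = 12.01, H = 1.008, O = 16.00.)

mol C = 6.247 / 44.01 = 0.1419; mass C = 0.1419 × 12.01 = 1.705 g
mol H = 2 × (2.558 / 18.02) = 0.2839; mass H = 0.2839 × 1.008 = 0.2862 g
mass O = 5.398 − (1.991) = 3.407 g → mol O = 0.2129
Ratios (÷ 0.1419): C 1.000, H 2.000, O 1.500
Multiply by 2: C 2.00, H 4.00, O 3.00 → C2H4O3

C2H4O3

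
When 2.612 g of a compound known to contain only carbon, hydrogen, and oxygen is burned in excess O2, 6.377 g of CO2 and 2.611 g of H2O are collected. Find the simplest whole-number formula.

C4H8O

mol C = 6.377 / 44.01 = 0.1449; mass C = 0.1449 × 12.01 = 1.740 g
mol H = 2 × (2.611 / 18.02) = 0.2898; mass H = 0.2898 × 1.008 = 0.2921 g
mass O = 2.612 − (2.032) = 0.5797 g → mol O = 0.03623
Ratios (÷ 0.03623): C 4.000, H 7.999, O 1.000
→ C4H8O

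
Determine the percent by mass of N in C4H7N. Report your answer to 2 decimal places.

20.27%

Molar mass = 4(12.01) + 7(1.008) + 1(14.01) = 69.106 g/mol
Mass of N per mole = 1 × 14.01 = 14.010 g
% N = 14.010 / 69.106 × 100 = 20.27%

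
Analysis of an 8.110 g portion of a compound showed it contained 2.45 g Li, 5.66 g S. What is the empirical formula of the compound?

Li2S

Moles — Li: 2.45 / 6.94 = 0.353 mol; S: 5.66 / 32.07 = 0.1765 mol
Ratios (÷ 0.1765): Li 2.000, S 1.000
Ratio ≈ 2:1, so the empirical formula is Li2S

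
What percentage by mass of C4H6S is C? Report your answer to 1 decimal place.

Molar mass = 4(12.01) + 6(1.008) + 1(32.07) = 86.158 g/mol
Mass of C per mole = 4 × 12.01 = 48.040 g
% C = 48.040 / 86.158 × 100 = 55.8%

55.8%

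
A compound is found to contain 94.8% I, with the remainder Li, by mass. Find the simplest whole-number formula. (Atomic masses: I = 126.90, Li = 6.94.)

ILi

Assume 100 g: 94.8 g I, 5.2 g Li.
n(I) = 94.8/126.90 = 0.747, n(Li) = 5.2/6.94 = 0.7493
Ratios (÷ 0.747): I 1.000, Li 1.003
≈ 1:1 → ILi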